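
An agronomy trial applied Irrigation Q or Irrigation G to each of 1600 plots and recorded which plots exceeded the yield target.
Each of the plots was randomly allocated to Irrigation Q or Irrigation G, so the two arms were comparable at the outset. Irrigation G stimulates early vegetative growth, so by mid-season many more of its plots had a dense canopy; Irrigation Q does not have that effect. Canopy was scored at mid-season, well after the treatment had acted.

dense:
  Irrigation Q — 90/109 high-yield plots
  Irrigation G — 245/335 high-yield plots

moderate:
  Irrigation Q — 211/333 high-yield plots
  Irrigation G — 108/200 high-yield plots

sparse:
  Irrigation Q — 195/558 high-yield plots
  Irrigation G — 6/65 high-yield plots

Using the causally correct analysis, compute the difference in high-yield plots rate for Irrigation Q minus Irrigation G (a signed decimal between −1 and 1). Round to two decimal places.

Mid-season canopy is downstream of the irrigation. One should not condition on a consequence of treatment, so the overall rates are the right comparison.
The causal difference is the pooled difference: 0.496 − 0.598 = -0.102.

-0.10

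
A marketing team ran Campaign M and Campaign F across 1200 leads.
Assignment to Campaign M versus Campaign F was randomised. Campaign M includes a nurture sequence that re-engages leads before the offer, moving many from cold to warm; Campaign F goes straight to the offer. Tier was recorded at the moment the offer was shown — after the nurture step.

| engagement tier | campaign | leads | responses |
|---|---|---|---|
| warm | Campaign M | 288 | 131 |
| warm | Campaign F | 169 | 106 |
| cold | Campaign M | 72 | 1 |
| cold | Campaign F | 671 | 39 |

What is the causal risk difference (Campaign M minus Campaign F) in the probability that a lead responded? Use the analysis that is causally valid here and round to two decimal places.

+0.19

Engagement tier is downstream of the campaign. One should not condition on a consequence of treatment, so the overall rates are the right comparison.
The causal difference is the pooled difference: 0.367 − 0.173 = +0.194.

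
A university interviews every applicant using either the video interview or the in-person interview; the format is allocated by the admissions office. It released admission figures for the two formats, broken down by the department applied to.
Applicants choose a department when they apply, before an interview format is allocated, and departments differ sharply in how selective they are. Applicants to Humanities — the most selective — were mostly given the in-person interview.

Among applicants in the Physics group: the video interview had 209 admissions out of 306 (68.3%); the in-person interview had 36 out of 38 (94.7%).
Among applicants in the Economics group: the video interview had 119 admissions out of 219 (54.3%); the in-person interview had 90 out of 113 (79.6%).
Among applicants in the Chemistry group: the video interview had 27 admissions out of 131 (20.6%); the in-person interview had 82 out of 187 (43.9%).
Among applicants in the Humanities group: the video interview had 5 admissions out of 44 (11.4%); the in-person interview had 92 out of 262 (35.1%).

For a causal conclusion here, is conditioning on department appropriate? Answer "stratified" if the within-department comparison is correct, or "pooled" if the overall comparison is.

stratified

Within every department level the in-person interview has the higher rate, yet pooled the video interview does — Simpson's reversal.
Nothing the interview format does changes department; the imbalance is an allocation artefact. With department also predicting the outcome, the pooled figure is confounded, and the within-stratum comparison is the causal one.
Within each level — Physics: 68.3% vs 94.7%; Economics: 54.3% vs 79.6%; Chemistry: 20.6% vs 43.9%; Humanities: 11.4% vs 35.1% — the in-person interview is higher every time.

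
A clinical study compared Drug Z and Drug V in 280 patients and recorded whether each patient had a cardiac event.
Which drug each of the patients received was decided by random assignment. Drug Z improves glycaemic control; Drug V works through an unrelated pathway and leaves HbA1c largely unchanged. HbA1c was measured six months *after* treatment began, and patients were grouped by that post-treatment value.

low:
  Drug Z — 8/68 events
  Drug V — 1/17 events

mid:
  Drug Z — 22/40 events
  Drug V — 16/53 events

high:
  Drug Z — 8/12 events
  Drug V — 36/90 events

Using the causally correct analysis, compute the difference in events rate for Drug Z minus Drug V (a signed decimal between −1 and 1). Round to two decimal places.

The distribution of HbA1c is itself part of what the drug does — it is an intermediate outcome. Holding it fixed would remove that part of the effect; the total effect is the pooled difference.
The causal difference is the pooled difference: 0.317 − 0.331 = -0.015.

-0.01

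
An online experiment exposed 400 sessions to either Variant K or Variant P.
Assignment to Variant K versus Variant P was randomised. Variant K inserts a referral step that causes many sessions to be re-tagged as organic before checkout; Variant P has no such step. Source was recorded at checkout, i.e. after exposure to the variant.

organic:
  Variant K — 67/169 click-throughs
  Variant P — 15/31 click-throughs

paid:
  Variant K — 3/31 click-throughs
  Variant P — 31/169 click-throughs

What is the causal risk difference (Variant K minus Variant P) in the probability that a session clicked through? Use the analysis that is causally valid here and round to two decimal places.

+0.12

The stratified and pooled comparisons disagree (Variant P wins within each traffic source; Variant K wins overall), so the answer turns on the causal role of traffic source.
Traffic source here is a post-treatment variable shaped by the variant; conditioning on it would introduce bias rather than remove it. The overall comparison is the causal one.
The causal difference is the pooled difference: 0.350 − 0.230 = +0.120.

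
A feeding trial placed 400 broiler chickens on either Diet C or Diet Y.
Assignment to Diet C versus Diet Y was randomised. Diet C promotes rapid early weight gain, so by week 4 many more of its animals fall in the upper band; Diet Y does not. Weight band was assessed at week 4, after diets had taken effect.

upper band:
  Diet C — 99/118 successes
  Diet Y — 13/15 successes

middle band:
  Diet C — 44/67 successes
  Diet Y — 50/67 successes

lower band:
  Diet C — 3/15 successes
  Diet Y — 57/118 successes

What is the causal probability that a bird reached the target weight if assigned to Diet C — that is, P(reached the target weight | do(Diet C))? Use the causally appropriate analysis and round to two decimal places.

0.73

Stratifying would compare diets among broiler chickens the diets themselves sorted into week-4 weight band groups — a form of selection on an intermediate. The unconditioned pooled rates give the total causal effect.
So P(outcome | do(Diet C)) is just the pooled rate for Diet C: 146/200 = 0.730.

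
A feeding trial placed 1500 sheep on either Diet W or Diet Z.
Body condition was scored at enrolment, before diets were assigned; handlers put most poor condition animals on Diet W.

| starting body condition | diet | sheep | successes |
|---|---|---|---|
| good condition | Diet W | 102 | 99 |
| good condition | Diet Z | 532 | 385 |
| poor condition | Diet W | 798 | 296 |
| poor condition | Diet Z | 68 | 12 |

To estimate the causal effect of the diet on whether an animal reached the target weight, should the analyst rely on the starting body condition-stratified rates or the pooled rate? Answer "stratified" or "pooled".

stratified

Here starting body condition is a common cause — it drives both which diet a case falls under and the outcome. The crude comparison mixes populations; the stratum-specific rates are the causally relevant ones.
Within each level — good condition: 97.1% vs 72.4%; poor condition: 37.1% vs 17.6% — Diet W is higher every time.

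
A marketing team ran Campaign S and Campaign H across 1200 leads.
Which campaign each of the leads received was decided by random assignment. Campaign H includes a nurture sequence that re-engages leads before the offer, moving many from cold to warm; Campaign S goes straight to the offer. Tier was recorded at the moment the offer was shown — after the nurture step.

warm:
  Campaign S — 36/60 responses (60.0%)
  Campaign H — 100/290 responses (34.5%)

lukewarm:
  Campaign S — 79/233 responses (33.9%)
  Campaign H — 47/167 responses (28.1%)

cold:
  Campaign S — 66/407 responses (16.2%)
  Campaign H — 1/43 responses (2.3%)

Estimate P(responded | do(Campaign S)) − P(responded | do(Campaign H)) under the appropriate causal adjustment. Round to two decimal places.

Stratifying would compare campaigns among leads the campaigns themselves sorted into engagement tier groups — a form of selection on an intermediate. The unconditioned pooled rates give the total causal effect.
The causal difference is the pooled difference: 0.259 − 0.296 = -0.037.

-0.04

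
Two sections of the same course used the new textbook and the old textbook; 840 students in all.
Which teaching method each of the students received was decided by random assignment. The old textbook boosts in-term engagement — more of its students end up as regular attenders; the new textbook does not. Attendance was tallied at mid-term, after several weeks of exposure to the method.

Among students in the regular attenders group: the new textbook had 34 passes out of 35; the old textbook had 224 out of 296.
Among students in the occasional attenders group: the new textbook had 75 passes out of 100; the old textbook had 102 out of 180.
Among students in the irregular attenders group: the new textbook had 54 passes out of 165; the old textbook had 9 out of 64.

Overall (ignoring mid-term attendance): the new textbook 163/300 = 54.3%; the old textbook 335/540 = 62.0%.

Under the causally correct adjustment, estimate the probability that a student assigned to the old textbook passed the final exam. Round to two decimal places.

0.62

The stratified and pooled comparisons disagree (the new textbook wins within each mid-term attendance; the old textbook wins overall), so the answer turns on the causal role of mid-term attendance.
Mid-term attendance lies on the pathway teaching method → mid-term attendance → outcome, so adjusting for it blocks the indirect effect. For the total causal effect of teaching method, use the unadjusted pooled rates.
So P(outcome | do(the old textbook)) is just the pooled rate for the old textbook: 335/540 = 0.620.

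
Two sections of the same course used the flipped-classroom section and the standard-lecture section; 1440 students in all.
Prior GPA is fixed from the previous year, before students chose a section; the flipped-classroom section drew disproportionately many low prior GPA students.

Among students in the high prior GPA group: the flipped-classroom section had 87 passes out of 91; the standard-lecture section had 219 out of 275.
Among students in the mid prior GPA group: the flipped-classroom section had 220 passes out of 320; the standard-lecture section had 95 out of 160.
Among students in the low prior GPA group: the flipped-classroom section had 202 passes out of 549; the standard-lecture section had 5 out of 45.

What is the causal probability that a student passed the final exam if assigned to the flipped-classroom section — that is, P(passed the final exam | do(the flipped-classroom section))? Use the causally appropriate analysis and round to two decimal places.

The imbalance in prior GPA band arose from how students were allocated, not from anything the teaching method did; and prior GPA band independently affects the outcome. The pooled gap is confounded — condition on prior GPA band.
Standardising the flipped-classroom section to the population prior GPA band mix: 0.254·87/91 + 0.333·220/320 + 0.412·202/549 = 0.624.

0.62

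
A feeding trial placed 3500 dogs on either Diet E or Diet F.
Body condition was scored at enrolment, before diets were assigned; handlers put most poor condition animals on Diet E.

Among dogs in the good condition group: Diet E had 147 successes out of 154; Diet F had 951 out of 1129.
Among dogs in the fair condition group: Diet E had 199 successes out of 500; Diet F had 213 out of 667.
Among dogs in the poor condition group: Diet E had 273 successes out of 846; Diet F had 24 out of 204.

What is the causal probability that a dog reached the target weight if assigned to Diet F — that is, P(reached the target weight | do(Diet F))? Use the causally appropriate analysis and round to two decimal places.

0.45

The imbalance in starting body condition arose from how dogs were allocated, not from anything the diet did; and starting body condition independently affects the outcome. The pooled gap is confounded — condition on starting body condition.
Standardising Diet F to the population starting body condition mix: 0.367·951/1129 + 0.333·213/667 + 0.300·24/204 = 0.451.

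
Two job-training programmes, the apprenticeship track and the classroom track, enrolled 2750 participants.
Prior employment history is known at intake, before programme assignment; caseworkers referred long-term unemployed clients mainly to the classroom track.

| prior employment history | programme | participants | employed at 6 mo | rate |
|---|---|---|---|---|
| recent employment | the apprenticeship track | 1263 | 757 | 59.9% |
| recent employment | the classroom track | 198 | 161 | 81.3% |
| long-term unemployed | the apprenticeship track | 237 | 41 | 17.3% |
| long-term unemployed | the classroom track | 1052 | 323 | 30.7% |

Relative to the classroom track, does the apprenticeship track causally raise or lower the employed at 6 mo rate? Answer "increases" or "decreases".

Nothing the programme does changes prior employment history; the imbalance is an allocation artefact. With prior employment history also predicting the outcome, the pooled figure is confounded, and the within-stratum comparison is the causal one.
Within each level — recent employment: 59.9% vs 81.3%; long-term unemployed: 17.3% vs 30.7% — the classroom track is higher every time.

decreases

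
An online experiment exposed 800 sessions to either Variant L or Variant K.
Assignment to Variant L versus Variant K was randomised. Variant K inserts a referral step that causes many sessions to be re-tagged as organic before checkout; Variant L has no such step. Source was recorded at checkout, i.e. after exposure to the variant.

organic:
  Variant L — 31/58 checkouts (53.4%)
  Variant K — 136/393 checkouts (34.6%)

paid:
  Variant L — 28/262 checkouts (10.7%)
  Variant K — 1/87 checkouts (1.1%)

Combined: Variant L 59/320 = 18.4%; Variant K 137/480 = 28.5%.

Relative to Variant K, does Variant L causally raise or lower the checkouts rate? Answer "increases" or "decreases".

decreases

The distribution of traffic source is itself part of what the variant does — it is an intermediate outcome. Holding it fixed would remove that part of the effect; the total effect is the pooled difference.
Pooled: Variant L 18.4% vs Variant K 28.5%; Variant K is higher overall.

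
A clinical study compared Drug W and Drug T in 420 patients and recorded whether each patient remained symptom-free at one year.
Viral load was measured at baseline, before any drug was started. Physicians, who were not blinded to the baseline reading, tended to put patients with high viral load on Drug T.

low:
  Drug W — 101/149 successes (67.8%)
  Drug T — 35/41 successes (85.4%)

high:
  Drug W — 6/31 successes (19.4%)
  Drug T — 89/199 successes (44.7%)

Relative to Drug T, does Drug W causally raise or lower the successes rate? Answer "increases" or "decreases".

Nothing the drug does changes viral load; the imbalance is an allocation artefact. With viral load also predicting the outcome, the pooled figure is confounded, and the within-stratum comparison is the causal one.
Within each level — low: 67.8% vs 85.4%; high: 19.4% vs 44.7% — Drug T is higher every time.

decreases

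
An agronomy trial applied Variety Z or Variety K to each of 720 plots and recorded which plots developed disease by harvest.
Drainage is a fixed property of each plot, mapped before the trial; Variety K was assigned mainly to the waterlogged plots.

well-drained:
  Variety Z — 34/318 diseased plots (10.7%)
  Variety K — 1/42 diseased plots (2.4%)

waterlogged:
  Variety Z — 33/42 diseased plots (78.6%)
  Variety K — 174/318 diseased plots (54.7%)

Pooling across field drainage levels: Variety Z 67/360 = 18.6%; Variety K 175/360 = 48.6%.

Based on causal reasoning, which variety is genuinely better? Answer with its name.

Here field drainage is a common cause — it drives both which variety a case falls under and the outcome. The crude comparison mixes populations; the stratum-specific rates are the causally relevant ones.
Within each level — well-drained: 10.7% vs 2.4%; waterlogged: 78.6% vs 54.7% — Variety K is lower every time.

Variety K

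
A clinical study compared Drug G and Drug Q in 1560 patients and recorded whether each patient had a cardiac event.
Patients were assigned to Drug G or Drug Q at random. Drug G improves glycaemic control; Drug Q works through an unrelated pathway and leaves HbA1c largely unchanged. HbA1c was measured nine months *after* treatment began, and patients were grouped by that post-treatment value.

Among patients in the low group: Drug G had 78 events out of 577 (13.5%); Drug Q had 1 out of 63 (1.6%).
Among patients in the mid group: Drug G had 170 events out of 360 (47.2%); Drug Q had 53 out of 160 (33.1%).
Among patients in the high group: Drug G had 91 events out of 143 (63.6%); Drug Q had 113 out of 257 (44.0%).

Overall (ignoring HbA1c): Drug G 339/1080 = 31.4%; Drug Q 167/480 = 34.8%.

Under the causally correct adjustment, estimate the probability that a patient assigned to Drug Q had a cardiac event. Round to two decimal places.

The HbA1c-specific comparison favours Drug Q throughout, but the pooled figures favour Drug G. The question is whether to condition on HbA1c.
HbA1c here is a post-treatment variable shaped by the drug; conditioning on it would introduce bias rather than remove it. The overall comparison is the causal one.
So P(outcome | do(Drug Q)) is just the pooled rate for Drug Q: 167/480 = 0.348.

0.35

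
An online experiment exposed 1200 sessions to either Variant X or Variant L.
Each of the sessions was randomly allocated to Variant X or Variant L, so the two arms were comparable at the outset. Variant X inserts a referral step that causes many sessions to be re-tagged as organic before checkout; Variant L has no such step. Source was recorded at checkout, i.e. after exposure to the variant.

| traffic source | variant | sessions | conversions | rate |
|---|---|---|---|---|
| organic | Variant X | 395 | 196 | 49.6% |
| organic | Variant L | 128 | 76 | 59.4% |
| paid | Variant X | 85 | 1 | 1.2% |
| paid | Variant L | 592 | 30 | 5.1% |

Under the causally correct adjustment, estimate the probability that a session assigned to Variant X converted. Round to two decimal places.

0.41

The traffic source-specific comparison favours Variant L throughout, but the pooled figures favour Variant X. The question is whether to condition on traffic source.
Traffic source is downstream of the variant. One should not condition on a consequence of treatment, so the overall rates are the right comparison.
So P(outcome | do(Variant X)) is just the pooled rate for Variant X: 197/480 = 0.410.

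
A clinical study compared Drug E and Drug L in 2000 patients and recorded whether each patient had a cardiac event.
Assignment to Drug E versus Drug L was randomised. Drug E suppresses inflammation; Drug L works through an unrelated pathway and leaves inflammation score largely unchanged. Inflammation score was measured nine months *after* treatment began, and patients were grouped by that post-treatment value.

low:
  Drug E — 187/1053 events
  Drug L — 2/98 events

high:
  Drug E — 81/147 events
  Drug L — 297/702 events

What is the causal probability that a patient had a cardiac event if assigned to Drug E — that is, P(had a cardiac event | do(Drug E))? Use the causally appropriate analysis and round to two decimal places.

0.22

Inflammation score is recorded after the drug and is itself shifted by it — it sits on the causal path from drug to outcome. Conditioning on a mediator would strip out part of the effect we want; the pooled comparison gives the total causal effect.
So P(outcome | do(Drug E)) is just the pooled rate for Drug E: 268/1200 = 0.223.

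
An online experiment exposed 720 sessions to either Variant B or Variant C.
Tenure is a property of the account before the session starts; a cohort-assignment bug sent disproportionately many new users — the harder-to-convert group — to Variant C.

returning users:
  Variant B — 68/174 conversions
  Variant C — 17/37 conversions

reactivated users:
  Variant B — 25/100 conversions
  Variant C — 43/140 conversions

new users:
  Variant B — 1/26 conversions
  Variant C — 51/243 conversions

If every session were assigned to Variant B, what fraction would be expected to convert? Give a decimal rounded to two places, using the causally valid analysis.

0.21

User tenure is set before the variant has any effect — it is not caused by the variant — and it independently drives the outcome. That makes it a confounder, so the causal comparison is within user tenure levels.
Standardising Variant B to the population user tenure mix: 0.293·68/174 + 0.333·25/100 + 0.374·1/26 = 0.212.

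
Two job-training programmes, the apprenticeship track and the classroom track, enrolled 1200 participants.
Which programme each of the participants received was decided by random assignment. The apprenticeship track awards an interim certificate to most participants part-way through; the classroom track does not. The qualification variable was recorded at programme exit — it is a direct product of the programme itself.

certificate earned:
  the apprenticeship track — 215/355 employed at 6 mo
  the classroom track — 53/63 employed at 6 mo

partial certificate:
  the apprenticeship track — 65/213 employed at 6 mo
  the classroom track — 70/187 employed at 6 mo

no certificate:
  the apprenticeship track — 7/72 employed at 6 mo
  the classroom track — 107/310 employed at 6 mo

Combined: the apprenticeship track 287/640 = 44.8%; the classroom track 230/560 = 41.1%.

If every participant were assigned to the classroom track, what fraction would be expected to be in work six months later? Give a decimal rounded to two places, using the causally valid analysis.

0.41

Because the programme influences qualification attained during the programme, qualification attained during the programme is a post-treatment mediator, not a confounder. Stratifying on it would bias the estimate; the causal effect is the crude pooled difference.
So P(outcome | do(the classroom track)) is just the pooled rate for the classroom track: 230/560 = 0.411.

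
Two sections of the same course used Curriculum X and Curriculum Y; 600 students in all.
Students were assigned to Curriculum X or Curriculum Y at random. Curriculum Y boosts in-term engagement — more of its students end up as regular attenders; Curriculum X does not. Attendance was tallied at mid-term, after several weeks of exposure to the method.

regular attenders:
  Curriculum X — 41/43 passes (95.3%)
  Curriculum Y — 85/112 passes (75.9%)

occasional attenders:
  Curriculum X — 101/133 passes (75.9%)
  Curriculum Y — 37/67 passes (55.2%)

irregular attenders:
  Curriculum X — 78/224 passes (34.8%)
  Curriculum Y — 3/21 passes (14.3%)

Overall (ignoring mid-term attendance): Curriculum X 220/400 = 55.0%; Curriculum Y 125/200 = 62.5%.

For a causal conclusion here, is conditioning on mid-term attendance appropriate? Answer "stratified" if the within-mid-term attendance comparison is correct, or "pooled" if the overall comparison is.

Curriculum X is higher inside every mid-term attendance stratum but Curriculum Y is higher in aggregate. Whether to stratify depends on how mid-term attendance relates to the teaching method.
Stratifying would compare teaching methods among students the teaching methods themselves sorted into mid-term attendance groups — a form of selection on an intermediate. The unconditioned pooled rates give the total causal effect.
Pooled: Curriculum X 55.0% vs Curriculum Y 62.5%; Curriculum Y is higher overall.

pooled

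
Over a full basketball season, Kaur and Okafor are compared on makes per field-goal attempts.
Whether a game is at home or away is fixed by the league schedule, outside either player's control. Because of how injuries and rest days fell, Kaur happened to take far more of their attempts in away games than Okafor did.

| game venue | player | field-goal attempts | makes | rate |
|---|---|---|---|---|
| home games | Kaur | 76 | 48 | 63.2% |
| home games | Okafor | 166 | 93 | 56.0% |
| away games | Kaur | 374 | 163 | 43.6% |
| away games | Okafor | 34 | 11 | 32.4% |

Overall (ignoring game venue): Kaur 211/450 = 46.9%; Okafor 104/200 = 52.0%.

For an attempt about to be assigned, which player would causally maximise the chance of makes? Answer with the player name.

Kaur

Nothing the player does changes game venue; the imbalance is an allocation artefact. With game venue also predicting the outcome, the pooled figure is confounded, and the within-stratum comparison is the causal one.
Within each level — home games: 63.2% vs 56.0%; away games: 43.6% vs 32.4% — Kaur is higher every time.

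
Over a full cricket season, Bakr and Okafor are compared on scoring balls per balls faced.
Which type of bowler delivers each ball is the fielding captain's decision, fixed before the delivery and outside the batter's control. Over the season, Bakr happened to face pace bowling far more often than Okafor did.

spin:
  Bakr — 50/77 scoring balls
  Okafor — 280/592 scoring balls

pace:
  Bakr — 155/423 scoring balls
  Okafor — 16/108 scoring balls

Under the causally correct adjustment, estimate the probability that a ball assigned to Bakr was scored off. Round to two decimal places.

Bakr is higher inside every bowling type stratum but Okafor is higher in aggregate. Whether to stratify depends on how bowling type relates to the player.
Nothing the player does changes bowling type; the imbalance is an allocation artefact. With bowling type also predicting the outcome, the pooled figure is confounded, and the within-stratum comparison is the causal one.
Standardising Bakr to the population bowling type mix: 0.557·50/77 + 0.443·155/423 = 0.524.

0.52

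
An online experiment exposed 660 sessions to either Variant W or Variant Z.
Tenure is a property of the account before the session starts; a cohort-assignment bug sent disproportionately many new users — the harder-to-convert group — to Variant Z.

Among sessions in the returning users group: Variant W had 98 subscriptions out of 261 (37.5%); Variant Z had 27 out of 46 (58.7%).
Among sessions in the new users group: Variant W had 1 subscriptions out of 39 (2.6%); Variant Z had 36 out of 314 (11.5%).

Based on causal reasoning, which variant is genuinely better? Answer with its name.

Variant Z

Since user tenure is a pre-existing factor (not a product of the variant) and it affects the outcome on its own, it is a confounder. The stratified rates, not the pooled rate, identify the causal effect.
Within each level — returning users: 37.5% vs 58.7%; new users: 2.6% vs 11.5% — Variant Z is higher every time.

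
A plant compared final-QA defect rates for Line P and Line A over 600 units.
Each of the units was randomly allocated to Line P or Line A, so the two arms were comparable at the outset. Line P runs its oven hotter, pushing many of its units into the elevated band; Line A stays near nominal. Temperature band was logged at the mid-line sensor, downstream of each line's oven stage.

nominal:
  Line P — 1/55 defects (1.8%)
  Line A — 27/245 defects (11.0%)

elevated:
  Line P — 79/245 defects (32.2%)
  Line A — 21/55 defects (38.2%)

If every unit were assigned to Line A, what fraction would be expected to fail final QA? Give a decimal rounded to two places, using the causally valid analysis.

0.16

In-process temperature band is downstream of the line. One should not condition on a consequence of treatment, so the overall rates are the right comparison.
So P(outcome | do(Line A)) is just the pooled rate for Line A: 48/300 = 0.160.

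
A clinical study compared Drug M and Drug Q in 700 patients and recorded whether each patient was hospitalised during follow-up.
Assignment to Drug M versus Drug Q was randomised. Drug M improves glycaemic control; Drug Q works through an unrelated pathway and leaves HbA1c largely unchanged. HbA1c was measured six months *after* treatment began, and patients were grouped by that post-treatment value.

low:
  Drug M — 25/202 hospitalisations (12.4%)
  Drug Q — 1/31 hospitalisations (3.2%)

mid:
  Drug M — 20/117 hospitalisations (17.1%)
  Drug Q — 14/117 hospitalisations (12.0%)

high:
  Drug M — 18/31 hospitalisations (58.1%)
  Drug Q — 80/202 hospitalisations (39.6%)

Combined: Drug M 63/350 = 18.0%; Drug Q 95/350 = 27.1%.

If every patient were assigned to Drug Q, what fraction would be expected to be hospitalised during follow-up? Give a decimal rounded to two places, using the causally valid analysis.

0.27

HbA1c lies on the pathway drug → HbA1c → outcome, so adjusting for it blocks the indirect effect. For the total causal effect of drug, use the unadjusted pooled rates.
So P(outcome | do(Drug Q)) is just the pooled rate for Drug Q: 95/350 = 0.271.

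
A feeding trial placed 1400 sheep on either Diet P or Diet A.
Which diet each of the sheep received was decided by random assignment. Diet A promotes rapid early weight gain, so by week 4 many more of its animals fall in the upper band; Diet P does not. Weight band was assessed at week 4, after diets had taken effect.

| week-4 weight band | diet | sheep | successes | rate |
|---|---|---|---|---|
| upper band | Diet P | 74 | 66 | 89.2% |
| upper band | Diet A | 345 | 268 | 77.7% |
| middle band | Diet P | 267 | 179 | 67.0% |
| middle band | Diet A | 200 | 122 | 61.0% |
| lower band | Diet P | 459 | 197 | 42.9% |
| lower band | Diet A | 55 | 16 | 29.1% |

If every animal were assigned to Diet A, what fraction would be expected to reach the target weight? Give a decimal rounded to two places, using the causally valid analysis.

Week-4 weight band lies on the pathway diet → week-4 weight band → outcome, so adjusting for it blocks the indirect effect. For the total causal effect of diet, use the unadjusted pooled rates.
So P(outcome | do(Diet A)) is just the pooled rate for Diet A: 406/600 = 0.677.

0.68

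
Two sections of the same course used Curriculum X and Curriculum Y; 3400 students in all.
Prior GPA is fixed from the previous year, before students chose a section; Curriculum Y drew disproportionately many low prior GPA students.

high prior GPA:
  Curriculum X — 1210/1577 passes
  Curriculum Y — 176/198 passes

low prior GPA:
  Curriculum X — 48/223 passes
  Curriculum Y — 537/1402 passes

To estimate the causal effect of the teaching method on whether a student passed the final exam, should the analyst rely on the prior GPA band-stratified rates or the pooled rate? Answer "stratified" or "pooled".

Prior GPA band differs across teaching methods for reasons unrelated to any effect of the teaching method itself, and it separately predicts the outcome — a classic confounder. We must compare within prior GPA band levels.
Within each level — high prior GPA: 76.7% vs 88.9%; low prior GPA: 21.5% vs 38.3% — Curriculum Y is higher every time.

stratified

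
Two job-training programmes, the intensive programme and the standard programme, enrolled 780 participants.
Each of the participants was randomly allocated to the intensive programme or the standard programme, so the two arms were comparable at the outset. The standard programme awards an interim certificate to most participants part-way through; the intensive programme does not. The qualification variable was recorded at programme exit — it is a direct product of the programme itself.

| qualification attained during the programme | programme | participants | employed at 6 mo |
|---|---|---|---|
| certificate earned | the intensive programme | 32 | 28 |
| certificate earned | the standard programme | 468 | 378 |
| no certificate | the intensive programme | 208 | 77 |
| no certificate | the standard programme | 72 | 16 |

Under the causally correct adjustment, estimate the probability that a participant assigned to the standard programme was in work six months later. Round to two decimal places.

The qualification attained during the programme-specific comparison favours the intensive programme throughout, but the pooled figures favour the standard programme. The question is whether to condition on qualification attained during the programme.
Qualification attained during the programme lies on the pathway programme → qualification attained during the programme → outcome, so adjusting for it blocks the indirect effect. For the total causal effect of programme, use the unadjusted pooled rates.
So P(outcome | do(the standard programme)) is just the pooled rate for the standard programme: 394/540 = 0.730.

0.73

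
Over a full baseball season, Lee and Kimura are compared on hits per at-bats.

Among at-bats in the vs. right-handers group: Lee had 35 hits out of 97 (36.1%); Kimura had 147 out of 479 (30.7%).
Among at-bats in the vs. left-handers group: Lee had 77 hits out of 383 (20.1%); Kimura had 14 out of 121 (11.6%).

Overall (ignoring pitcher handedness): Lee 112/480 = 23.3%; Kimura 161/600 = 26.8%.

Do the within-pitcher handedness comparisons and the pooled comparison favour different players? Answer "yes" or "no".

yes

Within each pitcher handedness level (vs. right-handers 36.1% vs 30.7%; vs. left-handers 20.1% vs 11.6%), Lee has the higher rate every time. Pooled: 23.3% vs 26.8% — Kimura has the higher rate overall. The two comparisons disagree.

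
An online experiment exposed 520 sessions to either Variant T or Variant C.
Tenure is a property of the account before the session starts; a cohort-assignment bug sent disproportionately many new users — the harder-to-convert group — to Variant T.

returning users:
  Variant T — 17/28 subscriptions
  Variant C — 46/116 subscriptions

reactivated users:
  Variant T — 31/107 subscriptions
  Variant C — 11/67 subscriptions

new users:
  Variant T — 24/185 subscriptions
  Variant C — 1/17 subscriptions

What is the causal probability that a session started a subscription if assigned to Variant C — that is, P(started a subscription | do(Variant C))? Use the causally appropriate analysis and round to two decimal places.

The user tenure-specific comparison favours Variant T throughout, but the pooled figures favour Variant C. The question is whether to condition on user tenure.
The imbalance in user tenure arose from how sessions were allocated, not from anything the variant did; and user tenure independently affects the outcome. The pooled gap is confounded — condition on user tenure.
Standardising Variant C to the population user tenure mix: 0.277·46/116 + 0.335·11/67 + 0.388·1/17 = 0.188.

0.19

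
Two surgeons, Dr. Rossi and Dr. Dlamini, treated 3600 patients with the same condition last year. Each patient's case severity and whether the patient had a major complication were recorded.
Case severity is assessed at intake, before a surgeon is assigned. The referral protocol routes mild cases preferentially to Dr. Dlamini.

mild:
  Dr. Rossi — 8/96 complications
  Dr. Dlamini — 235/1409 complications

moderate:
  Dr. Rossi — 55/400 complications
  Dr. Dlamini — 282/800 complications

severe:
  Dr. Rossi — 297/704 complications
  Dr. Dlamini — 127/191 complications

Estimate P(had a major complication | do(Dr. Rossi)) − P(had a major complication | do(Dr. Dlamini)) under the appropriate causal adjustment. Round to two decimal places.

Dr. Rossi is lower inside every case severity stratum but Dr. Dlamini is lower in aggregate. Whether to stratify depends on how case severity relates to the surgeon.
Here case severity is a common cause — it drives both which surgeon a case falls under and the outcome. The crude comparison mixes populations; the stratum-specific rates are the causally relevant ones.
Adjusting over the population distribution of case severity: 0.418·(0.083−0.167) + 0.333·(0.138−0.352) + 0.249·(0.422−0.665) = -0.167.

-0.17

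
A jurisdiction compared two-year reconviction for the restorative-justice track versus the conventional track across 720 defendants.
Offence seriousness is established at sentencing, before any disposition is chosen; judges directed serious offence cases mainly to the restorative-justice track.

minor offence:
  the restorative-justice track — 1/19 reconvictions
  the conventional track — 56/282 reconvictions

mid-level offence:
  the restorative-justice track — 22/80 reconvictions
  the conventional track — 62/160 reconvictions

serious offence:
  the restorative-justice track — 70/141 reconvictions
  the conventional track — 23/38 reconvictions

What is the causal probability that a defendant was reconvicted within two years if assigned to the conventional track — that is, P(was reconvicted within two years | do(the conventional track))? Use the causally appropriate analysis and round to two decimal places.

Offence seriousness differs across dispositions for reasons unrelated to any effect of the disposition itself, and it separately predicts the outcome — a classic confounder. We must compare within offence seriousness levels.
Standardising the conventional track to the population offence seriousness mix: 0.418·56/282 + 0.333·62/160 + 0.249·23/38 = 0.363.

0.36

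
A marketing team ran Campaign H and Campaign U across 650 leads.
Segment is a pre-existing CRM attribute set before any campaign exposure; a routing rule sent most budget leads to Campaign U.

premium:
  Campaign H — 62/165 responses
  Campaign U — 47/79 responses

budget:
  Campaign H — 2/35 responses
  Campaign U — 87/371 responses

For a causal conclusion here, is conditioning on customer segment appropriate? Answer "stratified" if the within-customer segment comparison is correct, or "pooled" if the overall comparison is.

stratified

Customer segment differs across campaigns for reasons unrelated to any effect of the campaign itself, and it separately predicts the outcome — a classic confounder. We must compare within customer segment levels.
Within each level — premium: 37.6% vs 59.5%; budget: 5.7% vs 23.5% — Campaign U is higher every time.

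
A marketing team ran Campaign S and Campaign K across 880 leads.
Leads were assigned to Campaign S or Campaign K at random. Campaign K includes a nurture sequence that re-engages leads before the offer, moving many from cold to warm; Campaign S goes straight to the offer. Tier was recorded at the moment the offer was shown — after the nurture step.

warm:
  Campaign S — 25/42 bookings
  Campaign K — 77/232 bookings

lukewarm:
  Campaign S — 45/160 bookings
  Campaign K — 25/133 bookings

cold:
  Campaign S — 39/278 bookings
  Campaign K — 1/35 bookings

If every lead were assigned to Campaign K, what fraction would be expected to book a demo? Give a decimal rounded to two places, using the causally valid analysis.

0.26

Within every engagement tier level Campaign S has the higher rate, yet pooled Campaign K does — Simpson's reversal.
Engagement tier here is a post-treatment variable shaped by the campaign; conditioning on it would introduce bias rather than remove it. The overall comparison is the causal one.
So P(outcome | do(Campaign K)) is just the pooled rate for Campaign K: 103/400 = 0.258.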